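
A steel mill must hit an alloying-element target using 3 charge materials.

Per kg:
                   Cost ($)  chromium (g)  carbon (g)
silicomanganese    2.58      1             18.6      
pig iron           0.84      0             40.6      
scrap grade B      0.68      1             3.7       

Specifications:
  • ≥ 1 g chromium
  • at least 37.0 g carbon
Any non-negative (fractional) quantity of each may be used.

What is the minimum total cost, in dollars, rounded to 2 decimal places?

$1.37

Let x1 = kg of silicomanganese, x2 = kg of pig iron, x3 = kg of scrap grade B.
min 2.58x1 + 0.84x2 + 0.68x3 subject to:
  1x1 + 1x3 ≥ 1   (chromium)
  18.6x1 + 40.6x2 + 3.7x3 ≥ 37   (carbon)
  x1, x2, x3 ≥ 0.
At the optimum only pig iron, scrap grade B are positive (silicomanganese = 0). There the chromium and carbon constraints are tight.
So pig iron = 0.8202 kg, scrap grade B = 1 kg.
Cost = 0.84·0.8202 + 0.68·1 = 1.3690.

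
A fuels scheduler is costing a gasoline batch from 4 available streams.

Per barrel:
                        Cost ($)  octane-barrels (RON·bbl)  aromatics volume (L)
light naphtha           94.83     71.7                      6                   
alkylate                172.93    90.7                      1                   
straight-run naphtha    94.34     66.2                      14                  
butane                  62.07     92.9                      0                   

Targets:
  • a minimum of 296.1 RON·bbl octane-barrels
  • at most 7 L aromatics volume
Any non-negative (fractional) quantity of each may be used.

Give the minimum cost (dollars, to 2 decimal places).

$197.84

Let x1 = barrels of light naphtha, x2 = barrels of alkylate, x3 = barrels of straight-run naphtha, x4 = barrels of butane.
min 94.83x1 + 172.93x2 + 94.34x3 + 62.07x4 with:
  71.7x1 + 90.7x2 + 66.2x3 + 92.9x4 ≥ 296.1   (octane-barrels)
  6x1 + 1x2 + 14x3 ≤ 7   (aromatics volume)
  x1, x2, x3, x4 ≥ 0.
The minimum-cost mix takes nothing from light naphtha, alkylate, straight-run naphtha — only butane. Binding constraint: octane-barrels.
Optimal quantities: butane = 3.1873 barrels.
Hence cost = 62.07·3.1873 = $197.8357.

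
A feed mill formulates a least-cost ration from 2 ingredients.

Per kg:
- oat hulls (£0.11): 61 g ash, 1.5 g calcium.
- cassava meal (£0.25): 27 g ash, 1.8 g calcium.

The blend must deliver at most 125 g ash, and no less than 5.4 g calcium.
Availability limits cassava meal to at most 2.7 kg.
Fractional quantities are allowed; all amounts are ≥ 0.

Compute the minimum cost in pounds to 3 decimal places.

Set it up as a linear program. Let x1 = kg of oat hulls, x2 = kg of cassava meal.
min 0.11x1 + 0.25x2 s.t.:
  61x1 + 27x2 ≤ 125   (ash)
  1.5x1 + 1.8x2 ≥ 5.4   (calcium)
  x2 ≤ 2.7
  x1, x2 ≥ 0.
Both inputs are positive at the optimum. Binding constraints: ash and calcium.
So oat hulls = 1.143 kg, cassava meal = 2.048 kg.
Hence cost = 0.11·1.143 + 0.25·2.048 = £0.63773.

£0.638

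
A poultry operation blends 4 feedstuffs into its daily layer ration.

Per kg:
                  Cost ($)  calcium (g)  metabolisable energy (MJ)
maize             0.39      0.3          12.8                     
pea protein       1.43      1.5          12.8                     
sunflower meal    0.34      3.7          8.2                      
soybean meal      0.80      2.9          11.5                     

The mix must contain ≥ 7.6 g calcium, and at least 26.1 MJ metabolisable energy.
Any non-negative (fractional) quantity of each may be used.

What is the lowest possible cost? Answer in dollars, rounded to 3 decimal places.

$0.975

This is a linear program. Let x1 = kg of maize, x2 = kg of pea protein, x3 = kg of sunflower meal, x4 = kg of soybean meal.
min 0.39x1 + 1.43x2 + 0.34x3 + 0.8x4 s.t.:
  0.3x1 + 1.5x2 + 3.7x3 + 2.9x4 ≥ 7.6   (calcium)
  12.8x1 + 12.8x2 + 8.2x3 + 11.5x4 ≥ 26.1   (metabolisable energy)
  x1, x2, x3, x4 ≥ 0.
At the optimum only maize, sunflower meal are positive (pea protein, soybean meal = 0). The calcium and metabolisable energy requirements are met with equality.
Solving gives x1 = 0.7628, x3 = 1.992.
Cost = 0.39·0.7628 + 0.34·1.992 = 0.97477.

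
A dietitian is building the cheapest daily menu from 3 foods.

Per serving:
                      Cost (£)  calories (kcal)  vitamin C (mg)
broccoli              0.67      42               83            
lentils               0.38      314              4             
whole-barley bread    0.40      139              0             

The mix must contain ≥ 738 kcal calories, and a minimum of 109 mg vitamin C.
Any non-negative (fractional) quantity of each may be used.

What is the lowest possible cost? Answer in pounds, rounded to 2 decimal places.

£1.64

Let x1 = servings of broccoli, x2 = servings of lentils, x3 = servings of whole-barley bread.
Minimize 0.67x1 + 0.38x2 + 0.4x3 s.t.:
  42x1 + 314x2 + 139x3 ≥ 738   (calories)
  83x1 + 4x2 ≥ 109   (vitamin C)
  x1, x2, x3 ≥ 0.
The minimum-cost mix takes nothing from whole-barley bread — only broccoli, lentils. There the calories and vitamin C constraints are tight.
So broccoli = 1.208 servings, lentils = 2.189 servings.
Objective = 0.67·1.208 + 0.38·2.189 = 1.6412.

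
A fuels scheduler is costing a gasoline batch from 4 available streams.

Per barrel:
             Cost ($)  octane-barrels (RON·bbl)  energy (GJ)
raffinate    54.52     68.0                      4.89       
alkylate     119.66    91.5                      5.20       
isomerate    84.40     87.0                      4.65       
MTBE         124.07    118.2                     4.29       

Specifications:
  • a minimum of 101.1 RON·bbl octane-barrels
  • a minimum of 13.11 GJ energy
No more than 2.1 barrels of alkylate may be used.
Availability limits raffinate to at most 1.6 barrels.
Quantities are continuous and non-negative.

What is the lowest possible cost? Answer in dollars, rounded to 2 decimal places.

$183.18

Set it up as a linear program. Let x1 = barrels of raffinate, x2 = barrels of alkylate, x3 = barrels of isomerate, x4 = barrels of MTBE.
min 54.52x1 + 119.66x2 + 84.4x3 + 124.07x4 with:
  68x1 + 91.5x2 + 87x3 + 118.2x4 ≥ 101.1   (octane-barrels)
  4.89x1 + 5.2x2 + 4.65x3 + 4.29x4 ≥ 13.11   (energy)
  x2 ≤ 2.1
  x1 ≤ 1.6
  x1, x2, x3, x4 ≥ 0.
The optimal basis is {raffinate, isomerate}; alkylate, MTBE drop out. The energy and the raffinate cap requirements are met with equality.
Optimal quantities: raffinate = 1.6 barrels, isomerate = 1.1368 barrels.
Total cost: 54.52·1.6 + 84.4·1.1368 = 183.1779.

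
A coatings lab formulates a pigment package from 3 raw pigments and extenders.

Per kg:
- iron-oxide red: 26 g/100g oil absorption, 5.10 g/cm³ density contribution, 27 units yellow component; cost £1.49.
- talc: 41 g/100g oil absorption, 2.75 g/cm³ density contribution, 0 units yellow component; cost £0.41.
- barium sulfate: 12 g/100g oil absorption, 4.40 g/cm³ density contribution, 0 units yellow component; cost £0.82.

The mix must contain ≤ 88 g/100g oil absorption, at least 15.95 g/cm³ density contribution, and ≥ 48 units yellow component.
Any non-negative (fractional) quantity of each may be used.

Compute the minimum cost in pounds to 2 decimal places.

£3.86

This is a linear program. Let x1 = kg of iron-oxide red, x2 = kg of talc, x3 = kg of barium sulfate.
Minimize 1.49x1 + 0.41x2 + 0.82x3 s.t.:
  26x1 + 41x2 + 12x3 ≤ 88   (oil absorption)
  5.1x1 + 2.75x2 + 4.4x3 ≥ 15.95   (density contribution)
  27x1 ≥ 48   (yellow component)
  x1, x2, x3 ≥ 0.
The optimal mix uses every input. There the oil absorption, density contribution, yellow component constraints are tight.
That vertex is x1 = 1.778, x2 = 0.6867, x3 = 1.135.
Cost = 1.49·1.778 + 0.41·0.6867 + 0.82·1.135 = 3.8615.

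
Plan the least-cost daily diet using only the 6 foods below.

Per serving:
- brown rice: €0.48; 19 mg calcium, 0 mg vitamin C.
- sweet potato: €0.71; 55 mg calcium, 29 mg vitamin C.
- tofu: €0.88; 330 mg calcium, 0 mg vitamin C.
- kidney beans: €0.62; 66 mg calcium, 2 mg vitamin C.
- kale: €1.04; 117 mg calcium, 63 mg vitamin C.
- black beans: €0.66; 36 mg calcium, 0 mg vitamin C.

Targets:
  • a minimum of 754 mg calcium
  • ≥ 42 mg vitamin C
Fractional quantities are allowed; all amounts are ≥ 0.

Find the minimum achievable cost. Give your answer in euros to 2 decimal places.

€2.50

Set it up as a linear program. Let x1 = servings of brown rice, x2 = servings of sweet potato, x3 = servings of tofu, x4 = servings of kidney beans, x5 = servings of kale, x6 = servings of black beans.
Minimise 0.48x1 + 0.71x2 + 0.88x3 + 0.62x4 + 1.04x5 + 0.66x6 with:
  19x1 + 55x2 + 330x3 + 66x4 + 117x5 + 36x6 ≥ 754   (calcium)
  29x2 + 2x4 + 63x5 ≥ 42   (vitamin C)
  x1, x2, x3, x4, x5, x6 ≥ 0.
The cheapest feasible vertex uses only tofu, kale; brown rice, sweet potato, kidney beans, black beans are not used. Binding constraints: calcium and vitamin C.
That vertex is x3 = 2.048, x5 = 0.6667.
Objective = 0.88·2.048 + 1.04·0.6667 = 2.4956.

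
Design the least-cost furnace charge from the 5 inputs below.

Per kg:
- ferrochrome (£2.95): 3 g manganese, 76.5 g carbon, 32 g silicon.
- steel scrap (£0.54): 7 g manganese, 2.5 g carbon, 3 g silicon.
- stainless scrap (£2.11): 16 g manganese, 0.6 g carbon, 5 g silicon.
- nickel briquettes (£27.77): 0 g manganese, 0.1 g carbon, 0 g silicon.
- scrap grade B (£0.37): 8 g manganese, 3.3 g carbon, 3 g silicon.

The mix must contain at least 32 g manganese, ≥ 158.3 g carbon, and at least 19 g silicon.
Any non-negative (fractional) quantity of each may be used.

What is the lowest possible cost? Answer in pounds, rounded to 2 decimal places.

£6.90

This is a linear program. Let x1 = kg of ferrochrome, x2 = kg of steel scrap, x3 = kg of stainless scrap, x4 = kg of nickel briquettes, x5 = kg of scrap grade B.
Minimise 2.95x1 + 0.54x2 + 2.11x3 + 27.77x4 + 0.37x5 with:
  3x1 + 7x2 + 16x3 + 8x5 ≥ 32   (manganese)
  76.5x1 + 2.5x2 + 0.6x3 + 0.1x4 + 3.3x5 ≥ 158.3   (carbon)
  32x1 + 3x2 + 5x3 + 3x5 ≥ 19   (silicon)
  x1, x2, x3, x4, x5 ≥ 0.
The cheapest feasible vertex uses only ferrochrome, scrap grade B; steel scrap, stainless scrap, nickel briquettes are not used. Binding constraints: manganese and carbon.
So ferrochrome = 1.928 kg, scrap grade B = 3.277 kg.
Total cost: 2.95·1.928 + 0.37·3.277 = 6.9001.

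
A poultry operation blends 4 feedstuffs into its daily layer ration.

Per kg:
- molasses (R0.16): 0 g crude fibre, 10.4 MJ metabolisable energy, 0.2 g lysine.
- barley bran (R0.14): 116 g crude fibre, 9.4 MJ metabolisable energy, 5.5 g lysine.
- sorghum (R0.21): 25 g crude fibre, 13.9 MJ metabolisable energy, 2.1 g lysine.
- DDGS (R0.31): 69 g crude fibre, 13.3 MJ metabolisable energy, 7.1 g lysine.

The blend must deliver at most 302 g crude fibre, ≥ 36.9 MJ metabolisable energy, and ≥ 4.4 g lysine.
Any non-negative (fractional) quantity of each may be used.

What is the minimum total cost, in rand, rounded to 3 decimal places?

Let x1 = kg of molasses, x2 = kg of barley bran, x3 = kg of sorghum, x4 = kg of DDGS.
Minimise 0.16x1 + 0.14x2 + 0.21x3 + 0.31x4 s.t.:
  116x2 + 25x3 + 69x4 ≤ 302   (crude fibre)
  10.4x1 + 9.4x2 + 13.9x3 + 13.3x4 ≥ 36.9   (metabolisable energy)
  0.2x1 + 5.5x2 + 2.1x3 + 7.1x4 ≥ 4.4   (lysine)
  x1, x2, x3, x4 ≥ 0.
The cheapest feasible vertex uses only barley bran, sorghum; molasses, DDGS are not used. The crude fibre and metabolisable energy requirements are met with equality.
Optimal quantities: barley bran = 2.378 kg, sorghum = 1.047 kg.
Hence cost = 0.14·2.378 + 0.21·1.047 = R0.55279.

R0.553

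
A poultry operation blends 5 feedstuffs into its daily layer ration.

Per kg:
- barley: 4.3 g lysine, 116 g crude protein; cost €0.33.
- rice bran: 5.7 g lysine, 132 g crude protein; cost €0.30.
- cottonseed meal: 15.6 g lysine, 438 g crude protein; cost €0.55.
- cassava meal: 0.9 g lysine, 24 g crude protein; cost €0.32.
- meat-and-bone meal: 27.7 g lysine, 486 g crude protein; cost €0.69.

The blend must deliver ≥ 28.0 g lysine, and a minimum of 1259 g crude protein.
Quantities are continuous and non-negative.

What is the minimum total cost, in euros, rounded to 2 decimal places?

€1.58

This is a linear program. Let x1 = kg of barley, x2 = kg of rice bran, x3 = kg of cottonseed meal, x4 = kg of cassava meal, x5 = kg of meat-and-bone meal.
Minimise 0.33x1 + 0.3x2 + 0.55x3 + 0.32x4 + 0.69x5 with:
  4.3x1 + 5.7x2 + 15.6x3 + 0.9x4 + 27.7x5 ≥ 28   (lysine)
  116x1 + 132x2 + 438x3 + 24x4 + 486x5 ≥ 1259   (crude protein)
  x1, x2, x3, x4, x5 ≥ 0.
At the optimum only cottonseed meal is positive (barley, rice bran, cassava meal, meat-and-bone meal = 0). The crude protein requirement is met with equality.
So cottonseed meal = 2.874 kg.
Cost = 0.55·2.874 = 1.5807.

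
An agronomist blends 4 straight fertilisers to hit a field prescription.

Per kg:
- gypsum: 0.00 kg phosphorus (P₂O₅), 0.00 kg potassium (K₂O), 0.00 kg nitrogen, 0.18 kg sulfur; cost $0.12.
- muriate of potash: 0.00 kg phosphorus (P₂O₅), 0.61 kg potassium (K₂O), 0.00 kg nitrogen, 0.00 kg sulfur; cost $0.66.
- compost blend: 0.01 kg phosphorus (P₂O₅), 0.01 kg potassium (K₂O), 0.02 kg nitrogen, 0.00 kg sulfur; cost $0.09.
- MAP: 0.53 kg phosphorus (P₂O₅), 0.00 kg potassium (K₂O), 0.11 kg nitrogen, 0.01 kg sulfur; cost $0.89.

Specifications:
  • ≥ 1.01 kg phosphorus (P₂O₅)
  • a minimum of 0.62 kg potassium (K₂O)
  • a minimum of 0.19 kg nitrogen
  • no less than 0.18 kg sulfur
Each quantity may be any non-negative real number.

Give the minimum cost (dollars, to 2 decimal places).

$2.47

This is a linear program. Let x1 = kg of gypsum, x2 = kg of muriate of potash, x3 = kg of compost blend, x4 = kg of MAP.
Minimize 0.12x1 + 0.66x2 + 0.09x3 + 0.89x4 with:
  0.01x3 + 0.53x4 ≥ 1.01   (phosphorus (P₂O₅))
  0.61x2 + 0.01x3 ≥ 0.62   (potassium (K₂O))
  0.02x3 + 0.11x4 ≥ 0.19   (nitrogen)
  0.18x1 + 0.01x4 ≥ 0.18   (sulfur)
  x1, x2, x3, x4 ≥ 0.
The minimum-cost mix takes nothing from compost blend — only gypsum, muriate of potash, MAP. The phosphorus (P₂O₅), potassium (K₂O), sulfur requirements are met with equality.
Solving gives x1 = 0.8941, x2 = 1.016, x4 = 1.906.
Cost = 0.12·0.8941 + 0.66·1.016 + 0.89·1.906 = 2.4742.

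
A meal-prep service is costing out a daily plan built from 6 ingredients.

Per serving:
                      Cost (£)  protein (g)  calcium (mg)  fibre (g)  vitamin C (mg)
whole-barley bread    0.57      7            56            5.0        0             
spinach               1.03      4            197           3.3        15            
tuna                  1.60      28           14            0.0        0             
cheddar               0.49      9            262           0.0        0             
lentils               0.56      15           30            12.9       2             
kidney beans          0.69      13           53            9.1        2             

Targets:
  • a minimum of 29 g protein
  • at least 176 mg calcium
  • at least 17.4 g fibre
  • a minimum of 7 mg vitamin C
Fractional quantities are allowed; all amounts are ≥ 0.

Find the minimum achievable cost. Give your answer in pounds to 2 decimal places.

Set it up as a linear program. Let x1 = servings of whole-barley bread, x2 = servings of spinach, x3 = servings of tuna, x4 = servings of cheddar, x5 = servings of lentils, x6 = servings of kidney beans.
Minimise 0.57x1 + 1.03x2 + 1.6x3 + 0.49x4 + 0.56x5 + 0.69x6 subject to:
  7x1 + 4x2 + 28x3 + 9x4 + 15x5 + 13x6 ≥ 29   (protein)
  56x1 + 197x2 + 14x3 + 262x4 + 30x5 + 53x6 ≥ 176   (calcium)
  5x1 + 3.3x2 + 12.9x5 + 9.1x6 ≥ 17.4   (fibre)
  15x2 + 2x5 + 2x6 ≥ 7   (vitamin C)
  x1, x2, x3, x4, x5, x6 ≥ 0.
The minimum-cost mix takes nothing from whole-barley bread, tuna, kidney beans — only spinach, cheddar, lentils. Binding constraints: protein, calcium, vitamin C.
So spinach = 0.2412 servings, cheddar = 0.2968 servings, lentils = 1.691 servings.
Cost = 1.03·0.2412 + 0.49·0.2968 + 0.56·1.691 = 1.3408.

£1.34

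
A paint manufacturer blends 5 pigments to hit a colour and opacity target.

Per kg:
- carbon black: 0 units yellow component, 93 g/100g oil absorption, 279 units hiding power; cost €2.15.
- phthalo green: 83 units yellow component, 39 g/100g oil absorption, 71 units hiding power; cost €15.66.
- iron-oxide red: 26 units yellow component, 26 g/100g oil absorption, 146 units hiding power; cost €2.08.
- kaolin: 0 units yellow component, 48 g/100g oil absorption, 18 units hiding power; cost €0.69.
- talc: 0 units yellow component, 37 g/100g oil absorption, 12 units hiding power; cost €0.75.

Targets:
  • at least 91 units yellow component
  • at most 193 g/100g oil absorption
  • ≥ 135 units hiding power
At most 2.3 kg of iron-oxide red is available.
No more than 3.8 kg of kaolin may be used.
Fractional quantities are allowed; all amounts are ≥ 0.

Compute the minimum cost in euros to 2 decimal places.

€10.67

This is a linear program. Let x1 = kg of carbon black, x2 = kg of phthalo green, x3 = kg of iron-oxide red, x4 = kg of kaolin, x5 = kg of talc.
Minimize 2.15x1 + 15.66x2 + 2.08x3 + 0.69x4 + 0.75x5 s.t.:
  83x2 + 26x3 ≥ 91   (yellow component)
  93x1 + 39x2 + 26x3 + 48x4 + 37x5 ≤ 193   (oil absorption)
  279x1 + 71x2 + 146x3 + 18x4 + 12x5 ≥ 135   (hiding power)
  x3 ≤ 2.3
  x4 ≤ 3.8
  x1, x2, x3, x4, x5 ≥ 0.
At the optimum only phthalo green, iron-oxide red are positive (carbon black, kaolin, talc = 0). Binding constraints: yellow component and the iron-oxide red cap.
That vertex is x2 = 0.3759, x3 = 2.3.
Total cost: 15.66·0.3759 + 2.08·2.3 = 10.6706.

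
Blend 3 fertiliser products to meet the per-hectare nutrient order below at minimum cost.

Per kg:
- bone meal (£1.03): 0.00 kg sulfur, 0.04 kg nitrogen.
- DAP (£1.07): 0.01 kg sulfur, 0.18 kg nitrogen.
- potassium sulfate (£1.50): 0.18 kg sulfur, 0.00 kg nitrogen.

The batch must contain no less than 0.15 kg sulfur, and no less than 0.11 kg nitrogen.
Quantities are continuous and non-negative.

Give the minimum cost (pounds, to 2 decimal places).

£1.85

Set it up as a linear program. Let x1 = kg of bone meal, x2 = kg of DAP, x3 = kg of potassium sulfate.
Minimise 1.03x1 + 1.07x2 + 1.5x3 s.t.:
  0.01x2 + 0.18x3 ≥ 0.15   (sulfur)
  0.04x1 + 0.18x2 ≥ 0.11   (nitrogen)
  x1, x2, x3 ≥ 0.
The minimum-cost mix takes nothing from bone meal — only DAP, potassium sulfate. Binding constraints: sulfur and nitrogen.
So DAP = 0.6111 kg, potassium sulfate = 0.7994 kg.
Cost = 1.07·0.6111 + 1.5·0.7994 = 1.8530.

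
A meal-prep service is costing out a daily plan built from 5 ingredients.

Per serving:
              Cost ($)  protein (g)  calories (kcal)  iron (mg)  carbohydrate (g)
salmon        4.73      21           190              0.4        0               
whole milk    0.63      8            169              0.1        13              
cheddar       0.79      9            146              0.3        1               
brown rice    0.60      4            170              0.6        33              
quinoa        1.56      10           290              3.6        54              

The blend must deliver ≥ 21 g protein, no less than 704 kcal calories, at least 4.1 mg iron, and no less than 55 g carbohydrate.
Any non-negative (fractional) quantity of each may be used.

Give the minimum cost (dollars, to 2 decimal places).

$2.89

This is a linear program. Let x1 = servings of salmon, x2 = servings of whole milk, x3 = servings of cheddar, x4 = servings of brown rice, x5 = servings of quinoa.
Minimize 4.73x1 + 0.63x2 + 0.79x3 + 0.6x4 + 1.56x5 s.t.:
  21x1 + 8x2 + 9x3 + 4x4 + 10x5 ≥ 21   (protein)
  190x1 + 169x2 + 146x3 + 170x4 + 290x5 ≥ 704   (calories)
  0.4x1 + 0.1x2 + 0.3x3 + 0.6x4 + 3.6x5 ≥ 4.1   (iron)
  13x2 + 1x3 + 33x4 + 54x5 ≥ 55   (carbohydrate)
  x1, x2, x3, x4, x5 ≥ 0.
The cheapest feasible vertex uses only whole milk, brown rice, quinoa; salmon, cheddar are not used. The protein, calories, iron requirements are met with equality.
Optimal quantities: whole milk = 0.5272 servings, brown rice = 2.374 servings, quinoa = 0.7285 servings.
Hence cost = 0.63·0.5272 + 0.6·2.374 + 1.56·0.7285 = $2.8930.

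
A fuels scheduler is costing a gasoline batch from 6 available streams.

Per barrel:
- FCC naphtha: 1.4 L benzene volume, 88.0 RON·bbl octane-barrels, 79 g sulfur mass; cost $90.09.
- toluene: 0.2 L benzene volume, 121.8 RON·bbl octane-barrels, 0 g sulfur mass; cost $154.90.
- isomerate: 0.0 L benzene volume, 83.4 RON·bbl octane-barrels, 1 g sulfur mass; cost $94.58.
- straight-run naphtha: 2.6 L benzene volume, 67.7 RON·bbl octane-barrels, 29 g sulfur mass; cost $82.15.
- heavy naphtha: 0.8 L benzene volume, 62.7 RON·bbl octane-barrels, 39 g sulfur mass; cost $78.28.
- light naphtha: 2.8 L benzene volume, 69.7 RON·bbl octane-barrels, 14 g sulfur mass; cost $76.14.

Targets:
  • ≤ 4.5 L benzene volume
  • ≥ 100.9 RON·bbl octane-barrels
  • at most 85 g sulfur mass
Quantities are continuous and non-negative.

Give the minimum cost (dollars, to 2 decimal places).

$103.85

Treat it as an LP. Let x1 = barrels of FCC naphtha, x2 = barrels of toluene, x3 = barrels of isomerate, x4 = barrels of straight-run naphtha, x5 = barrels of heavy naphtha, x6 = barrels of light naphtha.
Minimise 90.09x1 + 154.9x2 + 94.58x3 + 82.15x4 + 78.28x5 + 76.14x6 with:
  1.4x1 + 0.2x2 + 2.6x4 + 0.8x5 + 2.8x6 ≤ 4.5   (benzene volume)
  88x1 + 121.8x2 + 83.4x3 + 67.7x4 + 62.7x5 + 69.7x6 ≥ 100.9   (octane-barrels)
  79x1 + 1x3 + 29x4 + 39x5 + 14x6 ≤ 85   (sulfur mass)
  x1, x2, x3, x4, x5, x6 ≥ 0.
At the optimum only FCC naphtha, light naphtha are positive (toluene, isomerate, straight-run naphtha, heavy naphtha = 0). The octane-barrels and sulfur mass requirements are met with equality.
That vertex is x1 = 1.0556, x6 = 0.1149.
Objective = 90.09·1.0556 + 76.14·0.1149 = 103.8475.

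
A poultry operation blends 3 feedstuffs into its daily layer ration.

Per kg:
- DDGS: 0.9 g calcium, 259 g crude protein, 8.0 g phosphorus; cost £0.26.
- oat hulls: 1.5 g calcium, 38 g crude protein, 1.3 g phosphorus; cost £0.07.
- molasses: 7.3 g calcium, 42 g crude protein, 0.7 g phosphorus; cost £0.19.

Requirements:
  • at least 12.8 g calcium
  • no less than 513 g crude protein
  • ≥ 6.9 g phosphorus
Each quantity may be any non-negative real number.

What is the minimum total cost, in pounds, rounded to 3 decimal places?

£0.743

This is a linear program. Let x1 = kg of DDGS, x2 = kg of oat hulls, x3 = kg of molasses.
Minimise 0.26x1 + 0.07x2 + 0.19x3 subject to:
  0.9x1 + 1.5x2 + 7.3x3 ≥ 12.8   (calcium)
  259x1 + 38x2 + 42x3 ≥ 513   (crude protein)
  8x1 + 1.3x2 + 0.7x3 ≥ 6.9   (phosphorus)
  x1, x2, x3 ≥ 0.
The optimal basis is {DDGS, molasses}; oat hulls drops out. The calcium and crude protein requirements are met with equality.
Optimal quantities: DDGS = 1.731 kg, molasses = 1.54 kg.
Cost = 0.26·1.731 + 0.19·1.54 = 0.74266.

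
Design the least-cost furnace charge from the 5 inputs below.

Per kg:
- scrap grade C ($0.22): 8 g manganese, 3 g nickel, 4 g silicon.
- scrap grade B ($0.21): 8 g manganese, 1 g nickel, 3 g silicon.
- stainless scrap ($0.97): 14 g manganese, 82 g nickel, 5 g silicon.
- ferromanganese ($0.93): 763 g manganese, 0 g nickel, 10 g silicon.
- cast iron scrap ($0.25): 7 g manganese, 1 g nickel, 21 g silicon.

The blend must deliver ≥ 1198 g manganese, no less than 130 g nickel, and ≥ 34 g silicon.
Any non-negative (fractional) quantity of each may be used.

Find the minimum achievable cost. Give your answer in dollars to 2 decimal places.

Set it up as a linear program. Let x1 = kg of scrap grade C, x2 = kg of scrap grade B, x3 = kg of stainless scrap, x4 = kg of ferromanganese, x5 = kg of cast iron scrap.
Minimise 0.22x1 + 0.21x2 + 0.97x3 + 0.93x4 + 0.25x5 with:
  8x1 + 8x2 + 14x3 + 763x4 + 7x5 ≥ 1198   (manganese)
  3x1 + 1x2 + 82x3 + 1x5 ≥ 130   (nickel)
  4x1 + 3x2 + 5x3 + 10x4 + 21x5 ≥ 34   (silicon)
  x1, x2, x3, x4, x5 ≥ 0.
At the optimum only stainless scrap, ferromanganese, cast iron scrap are positive (scrap grade C, scrap grade B = 0). Binding constraints: manganese, nickel, silicon.
So stainless scrap = 1.579 kg, ferromanganese = 1.536 kg, cast iron scrap = 0.5114 kg.
Objective = 0.97·1.579 + 0.93·1.536 + 0.25·0.5114 = 3.0880.

$3.09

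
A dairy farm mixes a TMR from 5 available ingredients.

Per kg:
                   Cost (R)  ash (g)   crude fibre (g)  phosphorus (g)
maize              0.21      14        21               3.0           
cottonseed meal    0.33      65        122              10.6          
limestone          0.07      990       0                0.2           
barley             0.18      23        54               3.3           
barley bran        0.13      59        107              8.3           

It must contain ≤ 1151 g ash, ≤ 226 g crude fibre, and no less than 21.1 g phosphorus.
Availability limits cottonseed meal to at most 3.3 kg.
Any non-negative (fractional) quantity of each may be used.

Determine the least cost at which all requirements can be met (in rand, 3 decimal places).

Set it up as a linear program. Let x1 = kg of maize, x2 = kg of cottonseed meal, x3 = kg of limestone, x4 = kg of barley, x5 = kg of barley bran.
Minimize 0.21x1 + 0.33x2 + 0.07x3 + 0.18x4 + 0.13x5 subject to:
  14x1 + 65x2 + 990x3 + 23x4 + 59x5 ≤ 1151   (ash)
  21x1 + 122x2 + 54x4 + 107x5 ≤ 226   (crude fibre)
  3x1 + 10.6x2 + 0.2x3 + 3.3x4 + 8.3x5 ≥ 21.1   (phosphorus)
  x2 ≤ 3.3
  x1, x2, x3, x4, x5 ≥ 0.
At the optimum only maize, barley bran are positive (cottonseed meal, limestone, barley = 0). There the crude fibre and phosphorus constraints are tight.
So maize = 2.603 kg, barley bran = 1.601 kg.
Total cost: 0.21·2.603 + 0.13·1.601 = 0.75476.

R0.755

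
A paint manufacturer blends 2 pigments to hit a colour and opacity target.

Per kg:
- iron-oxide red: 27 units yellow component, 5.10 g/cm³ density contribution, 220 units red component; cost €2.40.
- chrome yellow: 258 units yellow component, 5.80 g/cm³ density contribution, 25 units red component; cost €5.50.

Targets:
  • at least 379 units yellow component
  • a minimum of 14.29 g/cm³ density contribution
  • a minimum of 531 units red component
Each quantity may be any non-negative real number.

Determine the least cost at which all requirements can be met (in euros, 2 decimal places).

Set it up as a linear program. Let x1 = kg of iron-oxide red, x2 = kg of chrome yellow.
Minimise 2.4x1 + 5.5x2 subject to:
  27x1 + 258x2 ≥ 379   (yellow component)
  5.1x1 + 5.8x2 ≥ 14.29   (density contribution)
  220x1 + 25x2 ≥ 531   (red component)
  x1, x2 ≥ 0.
Both inputs are positive at the optimum. Binding constraints: yellow component and red component.
That vertex is x1 = 2.274, x2 = 1.231.
Total cost: 2.4·2.274 + 5.5·1.231 = 12.2281.

€12.23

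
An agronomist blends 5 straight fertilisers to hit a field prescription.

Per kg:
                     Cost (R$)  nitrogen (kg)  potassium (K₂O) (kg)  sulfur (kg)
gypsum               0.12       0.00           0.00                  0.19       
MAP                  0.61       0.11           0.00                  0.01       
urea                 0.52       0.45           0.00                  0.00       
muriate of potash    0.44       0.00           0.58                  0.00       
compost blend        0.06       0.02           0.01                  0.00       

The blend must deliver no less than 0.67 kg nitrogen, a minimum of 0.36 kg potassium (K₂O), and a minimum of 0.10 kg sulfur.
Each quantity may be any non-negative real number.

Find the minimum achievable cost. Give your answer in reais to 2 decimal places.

Let x1 = kg of gypsum, x2 = kg of MAP, x3 = kg of urea, x4 = kg of muriate of potash, x5 = kg of compost blend.
Minimise 0.12x1 + 0.61x2 + 0.52x3 + 0.44x4 + 0.06x5 subject to:
  0.11x2 + 0.45x3 + 0.02x5 ≥ 0.67   (nitrogen)
  0.58x4 + 0.01x5 ≥ 0.36   (potassium (K₂O))
  0.19x1 + 0.01x2 ≥ 0.1   (sulfur)
  x1, x2, x3, x4, x5 ≥ 0.
The minimum-cost mix takes nothing from MAP, compost blend — only gypsum, urea, muriate of potash. Binding constraints: nitrogen, potassium (K₂O), sulfur.
So gypsum = 0.5263 kg, urea = 1.489 kg, muriate of potash = 0.6207 kg.
Total cost: 0.12·0.5263 + 0.52·1.489 + 0.44·0.6207 = 1.1105.

R$1.11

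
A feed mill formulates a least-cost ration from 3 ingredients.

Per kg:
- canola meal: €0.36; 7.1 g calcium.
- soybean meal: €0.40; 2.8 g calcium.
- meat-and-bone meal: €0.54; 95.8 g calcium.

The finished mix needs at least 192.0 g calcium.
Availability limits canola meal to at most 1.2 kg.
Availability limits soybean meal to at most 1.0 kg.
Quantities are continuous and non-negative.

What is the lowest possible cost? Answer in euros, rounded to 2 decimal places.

€1.08

Set it up as a linear program. Let x1 = kg of canola meal, x2 = kg of soybean meal, x3 = kg of meat-and-bone meal.
min 0.36x1 + 0.4x2 + 0.54x3 s.t.:
  7.1x1 + 2.8x2 + 95.8x3 ≥ 192   (calcium)
  x1 ≤ 1.2
  x2 ≤ 1
  x1, x2, x3 ≥ 0.
At the optimum only meat-and-bone meal is positive (canola meal, soybean meal = 0). Binding constraint: calcium.
So meat-and-bone meal = 2.004 kg.
Hence cost = 0.54·2.004 = €1.0822.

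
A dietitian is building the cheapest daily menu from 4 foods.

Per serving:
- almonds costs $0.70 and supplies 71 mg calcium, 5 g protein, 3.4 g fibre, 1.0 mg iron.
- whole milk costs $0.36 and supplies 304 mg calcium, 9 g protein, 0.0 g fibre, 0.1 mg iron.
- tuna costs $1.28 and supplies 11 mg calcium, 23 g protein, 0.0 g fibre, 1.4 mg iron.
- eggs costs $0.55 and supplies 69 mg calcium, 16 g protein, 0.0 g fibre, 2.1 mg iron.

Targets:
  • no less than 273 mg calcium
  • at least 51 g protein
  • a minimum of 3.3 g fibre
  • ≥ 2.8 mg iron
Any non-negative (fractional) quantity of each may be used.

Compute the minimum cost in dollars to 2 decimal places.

Let x1 = servings of almonds, x2 = servings of whole milk, x3 = servings of tuna, x4 = servings of eggs.
min 0.7x1 + 0.36x2 + 1.28x3 + 0.55x4 with:
  71x1 + 304x2 + 11x3 + 69x4 ≥ 273   (calcium)
  5x1 + 9x2 + 23x3 + 16x4 ≥ 51   (protein)
  3.4x1 ≥ 3.3   (fibre)
  1x1 + 0.1x2 + 1.4x3 + 2.1x4 ≥ 2.8   (iron)
  x1, x2, x3, x4 ≥ 0.
The cheapest feasible vertex uses only almonds, whole milk, eggs; tuna is not used. The calcium, protein, fibre requirements are met with equality.
Solving gives x1 = 0.9706, x2 = 0.01915, x4 = 2.873.
Hence cost = 0.7·0.9706 + 0.36·0.01915 + 0.55·2.873 = $2.2665.

$2.27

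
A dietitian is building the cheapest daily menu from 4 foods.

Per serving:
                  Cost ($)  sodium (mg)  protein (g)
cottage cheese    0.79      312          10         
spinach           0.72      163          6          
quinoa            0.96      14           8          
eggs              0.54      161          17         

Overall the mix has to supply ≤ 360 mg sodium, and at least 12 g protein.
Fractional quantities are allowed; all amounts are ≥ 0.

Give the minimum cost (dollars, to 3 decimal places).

Let x1 = servings of cottage cheese, x2 = servings of spinach, x3 = servings of quinoa, x4 = servings of eggs.
Minimize 0.79x1 + 0.72x2 + 0.96x3 + 0.54x4 subject to:
  312x1 + 163x2 + 14x3 + 161x4 ≤ 360   (sodium)
  10x1 + 6x2 + 8x3 + 17x4 ≥ 12   (protein)
  x1, x2, x3, x4 ≥ 0.
The cheapest feasible vertex uses only eggs; cottage cheese, spinach, quinoa are not used. The protein requirement is met with equality.
So eggs = 0.7059 servings.
Total cost: 0.54·0.7059 = 0.38119.

$0.381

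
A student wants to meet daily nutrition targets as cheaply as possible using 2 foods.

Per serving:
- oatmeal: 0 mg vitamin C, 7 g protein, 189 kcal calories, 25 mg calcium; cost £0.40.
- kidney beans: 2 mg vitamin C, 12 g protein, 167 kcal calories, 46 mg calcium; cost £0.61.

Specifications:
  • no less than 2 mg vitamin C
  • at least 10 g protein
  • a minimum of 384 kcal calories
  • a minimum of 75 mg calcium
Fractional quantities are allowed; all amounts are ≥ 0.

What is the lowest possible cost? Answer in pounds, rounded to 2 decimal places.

£1.07

Let x1 = servings of oatmeal, x2 = servings of kidney beans.
Minimize 0.4x1 + 0.61x2 subject to:
  2x2 ≥ 2   (vitamin C)
  7x1 + 12x2 ≥ 10   (protein)
  189x1 + 167x2 ≥ 384   (calories)
  25x1 + 46x2 ≥ 75   (calcium)
  x1, x2 ≥ 0.
Both inputs are positive at the optimum. Binding constraints: calories and calcium.
Optimal quantities: oatmeal = 1.137 servings, kidney beans = 1.012 servings.
Hence cost = 0.4·1.137 + 0.61·1.012 = £1.0721.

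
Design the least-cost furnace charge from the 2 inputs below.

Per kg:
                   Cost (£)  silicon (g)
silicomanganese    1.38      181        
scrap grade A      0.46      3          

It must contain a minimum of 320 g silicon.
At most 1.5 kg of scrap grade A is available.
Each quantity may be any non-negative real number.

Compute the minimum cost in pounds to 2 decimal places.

This is a linear program. Let x1 = kg of silicomanganese, x2 = kg of scrap grade A.
Minimize 1.38x1 + 0.46x2 with:
  181x1 + 3x2 ≥ 320   (silicon)
  x2 ≤ 1.5
  x1, x2 ≥ 0.
The optimal basis is {silicomanganese}; scrap grade A drops out. Binding constraint: silicon.
Optimal quantities: silicomanganese = 1.768 kg.
Objective = 1.38·1.768 = 2.4398.

£2.44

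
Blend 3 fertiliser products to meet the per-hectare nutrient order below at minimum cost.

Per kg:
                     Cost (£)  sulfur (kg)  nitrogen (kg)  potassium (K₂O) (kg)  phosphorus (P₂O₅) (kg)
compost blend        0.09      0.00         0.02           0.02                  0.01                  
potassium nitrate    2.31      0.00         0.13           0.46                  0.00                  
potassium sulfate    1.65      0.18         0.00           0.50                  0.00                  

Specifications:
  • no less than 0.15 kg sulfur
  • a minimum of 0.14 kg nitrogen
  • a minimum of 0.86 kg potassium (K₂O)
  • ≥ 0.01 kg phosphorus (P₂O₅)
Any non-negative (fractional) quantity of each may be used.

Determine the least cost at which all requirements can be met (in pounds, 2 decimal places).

£3.01

Set it up as a linear program. Let x1 = kg of compost blend, x2 = kg of potassium nitrate, x3 = kg of potassium sulfate.
Minimise 0.09x1 + 2.31x2 + 1.65x3 with:
  0.18x3 ≥ 0.15   (sulfur)
  0.02x1 + 0.13x2 ≥ 0.14   (nitrogen)
  0.02x1 + 0.46x2 + 0.5x3 ≥ 0.86   (potassium (K₂O))
  0.01x1 ≥ 0.01   (phosphorus (P₂O₅))
  x1, x2, x3 ≥ 0.
At the optimum only compost blend, potassium sulfate are positive (potassium nitrate = 0). The nitrogen and potassium (K₂O) requirements are met with equality.
Solving gives x1 = 7, x3 = 1.44.
Hence cost = 0.09·7 + 1.65·1.44 = £3.0060.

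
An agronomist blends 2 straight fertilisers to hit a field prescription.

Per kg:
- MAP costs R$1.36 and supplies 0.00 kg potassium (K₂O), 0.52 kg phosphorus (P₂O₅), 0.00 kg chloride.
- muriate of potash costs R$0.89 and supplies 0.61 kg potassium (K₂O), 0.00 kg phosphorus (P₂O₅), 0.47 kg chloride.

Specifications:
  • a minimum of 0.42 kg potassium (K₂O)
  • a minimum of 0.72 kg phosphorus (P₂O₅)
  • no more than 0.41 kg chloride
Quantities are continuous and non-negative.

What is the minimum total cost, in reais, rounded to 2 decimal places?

R$2.50

This is a linear program. Let x1 = kg of MAP, x2 = kg of muriate of potash.
min 1.36x1 + 0.89x2 s.t.:
  0.61x2 ≥ 0.42   (potassium (K₂O))
  0.52x1 ≥ 0.72   (phosphorus (P₂O₅))
  0.47x2 ≤ 0.41   (chloride)
  x1, x2 ≥ 0.
Both inputs are positive at the optimum. Binding constraints: potassium (K₂O) and phosphorus (P₂O₅).
So MAP = 1.385 kg, muriate of potash = 0.6885 kg.
Objective = 1.36·1.385 + 0.89·0.6885 = 2.4964.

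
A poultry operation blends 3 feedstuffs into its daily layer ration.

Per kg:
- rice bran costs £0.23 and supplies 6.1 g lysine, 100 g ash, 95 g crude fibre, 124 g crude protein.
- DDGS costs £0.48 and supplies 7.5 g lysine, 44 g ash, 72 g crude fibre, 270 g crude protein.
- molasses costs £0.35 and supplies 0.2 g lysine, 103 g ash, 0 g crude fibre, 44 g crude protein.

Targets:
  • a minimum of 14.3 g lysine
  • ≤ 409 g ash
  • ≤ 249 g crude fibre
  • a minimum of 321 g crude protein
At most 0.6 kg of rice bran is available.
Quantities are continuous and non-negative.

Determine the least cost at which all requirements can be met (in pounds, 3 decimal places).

£0.819

Set it up as a linear program. Let x1 = kg of rice bran, x2 = kg of DDGS, x3 = kg of molasses.
Minimise 0.23x1 + 0.48x2 + 0.35x3 s.t.:
  6.1x1 + 7.5x2 + 0.2x3 ≥ 14.3   (lysine)
  100x1 + 44x2 + 103x3 ≤ 409   (ash)
  95x1 + 72x2 ≤ 249   (crude fibre)
  124x1 + 270x2 + 44x3 ≥ 321   (crude protein)
  x1 ≤ 0.6
  x1, x2, x3 ≥ 0.
At the optimum only rice bran, DDGS are positive (molasses = 0). There the lysine and the rice bran cap constraints are tight.
Solving gives x1 = 0.6, x2 = 1.419.
Hence cost = 0.23·0.6 + 0.48·1.419 = £0.81912.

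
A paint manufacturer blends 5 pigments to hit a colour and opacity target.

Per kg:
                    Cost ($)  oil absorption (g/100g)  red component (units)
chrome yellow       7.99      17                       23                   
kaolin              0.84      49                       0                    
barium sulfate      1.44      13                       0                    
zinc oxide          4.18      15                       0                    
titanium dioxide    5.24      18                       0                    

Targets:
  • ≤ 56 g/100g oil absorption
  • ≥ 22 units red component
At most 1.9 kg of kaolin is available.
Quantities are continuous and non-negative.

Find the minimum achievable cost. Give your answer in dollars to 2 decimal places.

$7.64

This is a linear program. Let x1 = kg of chrome yellow, x2 = kg of kaolin, x3 = kg of barium sulfate, x4 = kg of zinc oxide, x5 = kg of titanium dioxide.
Minimize 7.99x1 + 0.84x2 + 1.44x3 + 4.18x4 + 5.24x5 s.t.:
  17x1 + 49x2 + 13x3 + 15x4 + 18x5 ≤ 56   (oil absorption)
  23x1 ≥ 22   (red component)
  x2 ≤ 1.9
  x1, x2, x3, x4, x5 ≥ 0.
At the optimum only chrome yellow is positive (kaolin, barium sulfate, zinc oxide, titanium dioxide = 0). The red component requirement is met with equality.
Optimal quantities: chrome yellow = 0.9565 kg.
Total cost: 7.99·0.9565 = 7.6424.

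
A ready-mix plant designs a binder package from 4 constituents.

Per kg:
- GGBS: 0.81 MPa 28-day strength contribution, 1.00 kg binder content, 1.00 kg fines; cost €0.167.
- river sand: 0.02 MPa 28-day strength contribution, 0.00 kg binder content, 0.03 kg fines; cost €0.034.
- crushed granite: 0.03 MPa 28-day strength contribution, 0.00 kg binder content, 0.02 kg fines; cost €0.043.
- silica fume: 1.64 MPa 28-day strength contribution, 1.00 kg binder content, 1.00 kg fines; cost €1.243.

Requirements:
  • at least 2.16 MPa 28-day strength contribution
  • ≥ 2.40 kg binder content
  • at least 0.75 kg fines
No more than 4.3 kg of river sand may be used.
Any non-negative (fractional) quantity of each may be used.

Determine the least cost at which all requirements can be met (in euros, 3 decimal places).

Let x1 = kg of GGBS, x2 = kg of river sand, x3 = kg of crushed granite, x4 = kg of silica fume.
Minimize 0.167x1 + 0.034x2 + 0.043x3 + 1.243x4 s.t.:
  0.81x1 + 0.02x2 + 0.03x3 + 1.64x4 ≥ 2.16   (28-day strength contribution)
  1x1 + 1x4 ≥ 2.4   (binder content)
  1x1 + 0.03x2 + 0.02x3 + 1x4 ≥ 0.75   (fines)
  x2 ≤ 4.3
  x1, x2, x3, x4 ≥ 0.
At the optimum only GGBS is positive (river sand, crushed granite, silica fume = 0). Binding constraint: 28-day strength contribution.
That vertex is x1 = 2.667.
Objective = 0.167·2.667 = 0.44539.

€0.445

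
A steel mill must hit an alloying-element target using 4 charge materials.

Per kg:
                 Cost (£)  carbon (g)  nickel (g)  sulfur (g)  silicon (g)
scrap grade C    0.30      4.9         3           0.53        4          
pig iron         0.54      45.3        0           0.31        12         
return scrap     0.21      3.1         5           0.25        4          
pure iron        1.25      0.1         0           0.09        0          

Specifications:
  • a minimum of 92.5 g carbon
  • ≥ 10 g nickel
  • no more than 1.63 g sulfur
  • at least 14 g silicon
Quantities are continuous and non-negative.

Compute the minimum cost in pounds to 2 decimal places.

Let x1 = kg of scrap grade C, x2 = kg of pig iron, x3 = kg of return scrap, x4 = kg of pure iron.
Minimize 0.3x1 + 0.54x2 + 0.21x3 + 1.25x4 s.t.:
  4.9x1 + 45.3x2 + 3.1x3 + 0.1x4 ≥ 92.5   (carbon)
  3x1 + 5x3 ≥ 10   (nickel)
  0.53x1 + 0.31x2 + 0.25x3 + 0.09x4 ≤ 1.63   (sulfur)
  4x1 + 12x2 + 4x3 ≥ 14   (silicon)
  x1, x2, x3, x4 ≥ 0.
The cheapest feasible vertex uses only pig iron, return scrap; scrap grade C, pure iron are not used. Binding constraints: carbon and nickel.
That vertex is x2 = 1.905, x3 = 2.
Hence cost = 0.54·1.905 + 0.21·2 = £1.4487.

£1.45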